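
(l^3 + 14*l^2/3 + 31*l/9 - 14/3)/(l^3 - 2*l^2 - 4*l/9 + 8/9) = (3*l^2 + 16*l + 21)/(3*l^2 - 4*l - 4)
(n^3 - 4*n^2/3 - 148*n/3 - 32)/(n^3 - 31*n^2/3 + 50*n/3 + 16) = (n + 6)/(n - 3)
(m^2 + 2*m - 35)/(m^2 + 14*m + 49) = (m - 5)/(m + 7)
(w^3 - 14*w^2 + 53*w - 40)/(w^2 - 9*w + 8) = w - 5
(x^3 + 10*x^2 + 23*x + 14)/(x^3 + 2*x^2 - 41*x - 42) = (x + 2)/(x - 6)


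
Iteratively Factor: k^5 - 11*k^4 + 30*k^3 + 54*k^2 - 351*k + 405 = (k - 3)*(k^4 - 8*k^3 + 6*k^2 + 72*k - 135) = (k - 3)^2*(k^3 - 5*k^2 - 9*k + 45) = (k - 3)^2*(k + 3)*(k^2 - 8*k + 15) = (k - 5)*(k - 3)^2*(k + 3)*(k - 3)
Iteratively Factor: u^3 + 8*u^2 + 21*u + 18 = (u + 3)*(u^2 + 5*u + 6) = (u + 2)*(u + 3)*(u + 3)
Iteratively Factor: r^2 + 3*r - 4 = (r - 1)*(r + 4)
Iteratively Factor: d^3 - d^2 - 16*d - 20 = (d + 2)*(d^2 - 3*d - 10) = (d - 5)*(d + 2)*(d + 2)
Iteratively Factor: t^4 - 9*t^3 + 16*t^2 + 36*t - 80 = (t - 4)*(t^3 - 5*t^2 - 4*t + 20) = (t - 4)*(t + 2)*(t^2 - 7*t + 10) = (t - 4)*(t - 2)*(t + 2)*(t - 5)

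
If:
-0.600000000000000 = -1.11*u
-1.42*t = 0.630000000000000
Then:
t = -0.44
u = 0.54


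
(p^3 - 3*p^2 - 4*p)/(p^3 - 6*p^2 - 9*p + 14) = p*(p^2 - 3*p - 4)/(p^3 - 6*p^2 - 9*p + 14)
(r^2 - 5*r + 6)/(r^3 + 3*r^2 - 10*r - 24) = (r - 2)/(r^2 + 6*r + 8)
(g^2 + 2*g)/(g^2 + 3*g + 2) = g/(g + 1)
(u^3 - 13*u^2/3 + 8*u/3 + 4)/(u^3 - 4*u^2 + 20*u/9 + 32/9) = 3*(u - 3)/(3*u - 8)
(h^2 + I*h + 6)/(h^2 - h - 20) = (h^2 + I*h + 6)/(h^2 - h - 20)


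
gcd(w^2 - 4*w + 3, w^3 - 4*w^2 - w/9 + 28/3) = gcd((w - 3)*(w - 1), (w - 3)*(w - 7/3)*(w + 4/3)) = w - 3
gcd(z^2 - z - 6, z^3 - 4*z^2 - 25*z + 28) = 1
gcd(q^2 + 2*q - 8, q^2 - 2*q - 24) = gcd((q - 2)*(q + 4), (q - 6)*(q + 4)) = q + 4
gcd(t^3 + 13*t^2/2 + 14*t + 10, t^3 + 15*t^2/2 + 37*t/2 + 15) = t^2 + 9*t/2 + 5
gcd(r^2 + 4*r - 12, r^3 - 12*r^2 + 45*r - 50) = r - 2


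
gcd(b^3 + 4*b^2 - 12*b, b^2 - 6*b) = b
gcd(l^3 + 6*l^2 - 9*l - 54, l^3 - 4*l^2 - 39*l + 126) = l^2 + 3*l - 18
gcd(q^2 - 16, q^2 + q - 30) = 1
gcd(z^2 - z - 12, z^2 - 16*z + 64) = 1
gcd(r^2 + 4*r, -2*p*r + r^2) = r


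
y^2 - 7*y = y*(y - 7)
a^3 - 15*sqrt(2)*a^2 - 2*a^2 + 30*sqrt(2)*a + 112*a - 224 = (a - 2)*(a - 8*sqrt(2))*(a - 7*sqrt(2))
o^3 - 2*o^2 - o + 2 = (o - 2)*(o - 1)*(o + 1)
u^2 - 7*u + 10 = (u - 5)*(u - 2)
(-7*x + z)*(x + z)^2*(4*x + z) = -28*x^4 - 59*x^3*z - 33*x^2*z^2 - x*z^3 + z^4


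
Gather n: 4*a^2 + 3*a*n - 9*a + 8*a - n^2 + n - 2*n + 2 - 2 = 4*a^2 - a - n^2 + n*(3*a - 1)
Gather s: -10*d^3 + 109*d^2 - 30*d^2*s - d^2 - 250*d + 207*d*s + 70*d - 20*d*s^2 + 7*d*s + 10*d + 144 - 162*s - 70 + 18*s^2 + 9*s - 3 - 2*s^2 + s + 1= -10*d^3 + 108*d^2 - 170*d + s^2*(16 - 20*d) + s*(-30*d^2 + 214*d - 152) + 72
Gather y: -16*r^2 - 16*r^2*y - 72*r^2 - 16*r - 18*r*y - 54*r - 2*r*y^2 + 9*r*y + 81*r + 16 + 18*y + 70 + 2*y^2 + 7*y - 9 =-88*r^2 + 11*r + y^2*(2 - 2*r) + y*(-16*r^2 - 9*r + 25) + 77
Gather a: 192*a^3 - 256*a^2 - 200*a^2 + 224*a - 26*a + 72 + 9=192*a^3 - 456*a^2 + 198*a + 81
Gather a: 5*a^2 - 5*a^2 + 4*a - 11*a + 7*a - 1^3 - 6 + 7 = 0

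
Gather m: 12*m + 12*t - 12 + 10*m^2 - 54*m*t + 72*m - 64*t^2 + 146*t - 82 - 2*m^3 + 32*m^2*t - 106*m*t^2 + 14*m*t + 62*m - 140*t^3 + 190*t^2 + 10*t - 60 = -2*m^3 + m^2*(32*t + 10) + m*(-106*t^2 - 40*t + 146) - 140*t^3 + 126*t^2 + 168*t - 154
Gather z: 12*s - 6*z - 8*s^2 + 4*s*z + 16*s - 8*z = -8*s^2 + 28*s + z*(4*s - 14)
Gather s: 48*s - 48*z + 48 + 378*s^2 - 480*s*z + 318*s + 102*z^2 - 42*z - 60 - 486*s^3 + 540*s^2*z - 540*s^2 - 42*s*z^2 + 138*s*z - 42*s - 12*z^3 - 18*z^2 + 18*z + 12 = -486*s^3 + s^2*(540*z - 162) + s*(-42*z^2 - 342*z + 324) - 12*z^3 + 84*z^2 - 72*z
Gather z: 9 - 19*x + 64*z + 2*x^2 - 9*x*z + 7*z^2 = 2*x^2 - 19*x + 7*z^2 + z*(64 - 9*x) + 9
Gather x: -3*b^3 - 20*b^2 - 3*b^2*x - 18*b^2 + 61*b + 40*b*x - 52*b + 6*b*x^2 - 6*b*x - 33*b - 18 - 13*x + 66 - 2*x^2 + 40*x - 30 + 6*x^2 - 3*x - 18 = -3*b^3 - 38*b^2 - 24*b + x^2*(6*b + 4) + x*(-3*b^2 + 34*b + 24)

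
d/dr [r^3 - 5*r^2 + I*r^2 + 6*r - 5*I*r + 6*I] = 3*r^2 + 2*r*(-5 + I) + 6 - 5*I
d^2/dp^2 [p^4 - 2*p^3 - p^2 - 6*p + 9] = 12*p^2 - 12*p - 2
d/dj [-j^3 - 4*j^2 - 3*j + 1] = -3*j^2 - 8*j - 3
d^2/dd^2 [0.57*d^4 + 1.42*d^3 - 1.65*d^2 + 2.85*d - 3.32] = 6.84*d^2 + 8.52*d - 3.3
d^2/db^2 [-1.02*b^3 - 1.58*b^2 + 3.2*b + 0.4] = -6.12*b - 3.16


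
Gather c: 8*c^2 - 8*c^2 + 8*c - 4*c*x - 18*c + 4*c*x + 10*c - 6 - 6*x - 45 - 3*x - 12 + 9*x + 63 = 0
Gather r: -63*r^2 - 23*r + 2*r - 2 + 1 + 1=-63*r^2 - 21*r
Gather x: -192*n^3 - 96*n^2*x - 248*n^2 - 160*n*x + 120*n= -192*n^3 - 248*n^2 + 120*n + x*(-96*n^2 - 160*n)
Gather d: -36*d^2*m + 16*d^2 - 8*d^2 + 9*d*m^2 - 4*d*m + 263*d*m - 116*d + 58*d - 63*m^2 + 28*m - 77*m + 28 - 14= d^2*(8 - 36*m) + d*(9*m^2 + 259*m - 58) - 63*m^2 - 49*m + 14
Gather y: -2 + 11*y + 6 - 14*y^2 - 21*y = -14*y^2 - 10*y + 4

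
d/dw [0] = 0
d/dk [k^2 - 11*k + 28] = 2*k - 11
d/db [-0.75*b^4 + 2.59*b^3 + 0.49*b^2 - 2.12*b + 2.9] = -3.0*b^3 + 7.77*b^2 + 0.98*b - 2.12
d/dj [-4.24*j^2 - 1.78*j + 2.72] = -8.48*j - 1.78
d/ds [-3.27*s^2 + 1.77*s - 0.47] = 1.77 - 6.54*s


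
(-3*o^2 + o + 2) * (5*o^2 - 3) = -15*o^4 + 5*o^3 + 19*o^2 - 3*o - 6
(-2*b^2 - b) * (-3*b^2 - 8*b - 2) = 6*b^4 + 19*b^3 + 12*b^2 + 2*b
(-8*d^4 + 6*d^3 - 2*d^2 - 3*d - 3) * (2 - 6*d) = 48*d^5 - 52*d^4 + 24*d^3 + 14*d^2 + 12*d - 6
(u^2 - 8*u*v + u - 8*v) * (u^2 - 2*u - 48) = u^4 - 8*u^3*v - u^3 + 8*u^2*v - 50*u^2 + 400*u*v - 48*u + 384*v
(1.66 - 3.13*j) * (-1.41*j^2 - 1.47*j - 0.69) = 4.4133*j^3 + 2.2605*j^2 - 0.2805*j - 1.1454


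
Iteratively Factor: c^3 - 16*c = (c + 4)*(c^2 - 4*c) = c*(c + 4)*(c - 4)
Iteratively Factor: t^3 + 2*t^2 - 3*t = (t + 3)*(t^2 - t) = (t - 1)*(t + 3)*(t)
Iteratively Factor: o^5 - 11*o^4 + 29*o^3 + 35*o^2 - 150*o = (o - 5)*(o^4 - 6*o^3 - o^2 + 30*o) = (o - 5)*(o - 3)*(o^3 - 3*o^2 - 10*o) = o*(o - 5)*(o - 3)*(o^2 - 3*o - 10) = o*(o - 5)*(o - 3)*(o + 2)*(o - 5)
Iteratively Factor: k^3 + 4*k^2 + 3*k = (k)*(k^2 + 4*k + 3) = k*(k + 1)*(k + 3)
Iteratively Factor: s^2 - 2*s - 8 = (s + 2)*(s - 4)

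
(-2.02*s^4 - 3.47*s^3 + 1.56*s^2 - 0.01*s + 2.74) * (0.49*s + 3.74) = -0.9898*s^5 - 9.2551*s^4 - 12.2134*s^3 + 5.8295*s^2 + 1.3052*s + 10.2476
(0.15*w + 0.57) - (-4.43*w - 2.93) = 4.58*w + 3.5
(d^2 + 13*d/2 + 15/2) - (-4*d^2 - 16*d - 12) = 5*d^2 + 45*d/2 + 39/2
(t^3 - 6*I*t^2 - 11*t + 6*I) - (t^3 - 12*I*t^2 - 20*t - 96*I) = 6*I*t^2 + 9*t + 102*I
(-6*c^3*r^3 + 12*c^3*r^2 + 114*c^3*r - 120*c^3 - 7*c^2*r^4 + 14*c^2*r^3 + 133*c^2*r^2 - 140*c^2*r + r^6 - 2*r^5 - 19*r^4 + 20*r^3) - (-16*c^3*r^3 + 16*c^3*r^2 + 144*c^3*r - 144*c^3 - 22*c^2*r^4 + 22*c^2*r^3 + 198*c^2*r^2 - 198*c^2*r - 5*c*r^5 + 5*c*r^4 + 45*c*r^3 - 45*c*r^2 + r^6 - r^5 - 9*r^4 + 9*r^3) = 10*c^3*r^3 - 4*c^3*r^2 - 30*c^3*r + 24*c^3 + 15*c^2*r^4 - 8*c^2*r^3 - 65*c^2*r^2 + 58*c^2*r + 5*c*r^5 - 5*c*r^4 - 45*c*r^3 + 45*c*r^2 - r^5 - 10*r^4 + 11*r^3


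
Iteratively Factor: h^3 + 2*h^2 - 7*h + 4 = (h - 1)*(h^2 + 3*h - 4) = (h - 1)*(h + 4)*(h - 1)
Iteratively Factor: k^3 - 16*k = (k - 4)*(k^2 + 4*k) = (k - 4)*(k + 4)*(k)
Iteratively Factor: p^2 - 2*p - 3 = (p - 3)*(p + 1)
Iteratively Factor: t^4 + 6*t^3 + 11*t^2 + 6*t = (t)*(t^3 + 6*t^2 + 11*t + 6) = t*(t + 1)*(t^2 + 5*t + 6) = t*(t + 1)*(t + 3)*(t + 2)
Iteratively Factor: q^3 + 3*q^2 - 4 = (q + 2)*(q^2 + q - 2) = (q + 2)^2*(q - 1)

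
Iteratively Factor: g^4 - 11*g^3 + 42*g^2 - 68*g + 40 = (g - 2)*(g^3 - 9*g^2 + 24*g - 20) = (g - 2)^2*(g^2 - 7*g + 10) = (g - 5)*(g - 2)^2*(g - 2)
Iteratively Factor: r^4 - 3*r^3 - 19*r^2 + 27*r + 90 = (r - 5)*(r^3 + 2*r^2 - 9*r - 18) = (r - 5)*(r + 2)*(r^2 - 9) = (r - 5)*(r + 2)*(r + 3)*(r - 3)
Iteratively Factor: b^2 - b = (b)*(b - 1)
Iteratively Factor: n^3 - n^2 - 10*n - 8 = (n - 4)*(n^2 + 3*n + 2) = (n - 4)*(n + 2)*(n + 1)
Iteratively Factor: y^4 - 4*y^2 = (y)*(y^3 - 4*y) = y^2*(y^2 - 4) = y^2*(y + 2)*(y - 2)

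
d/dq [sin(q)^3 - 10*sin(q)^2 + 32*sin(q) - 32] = (3*sin(q)^2 - 20*sin(q) + 32)*cos(q)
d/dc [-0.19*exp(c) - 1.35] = -0.19*exp(c)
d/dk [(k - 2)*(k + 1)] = 2*k - 1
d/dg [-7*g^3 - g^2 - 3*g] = -21*g^2 - 2*g - 3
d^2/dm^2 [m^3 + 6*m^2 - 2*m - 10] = 6*m + 12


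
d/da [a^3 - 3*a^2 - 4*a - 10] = 3*a^2 - 6*a - 4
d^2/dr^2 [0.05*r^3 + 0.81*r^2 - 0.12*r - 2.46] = 0.3*r + 1.62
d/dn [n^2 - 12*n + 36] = 2*n - 12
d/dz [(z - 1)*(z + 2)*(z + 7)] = 3*z^2 + 16*z + 5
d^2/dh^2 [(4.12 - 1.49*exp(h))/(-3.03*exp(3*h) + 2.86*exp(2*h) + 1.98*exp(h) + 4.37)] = (54.718164*exp(6*h) - 379.163898*exp(5*h) + 440.678084*exp(4*h) + 162.677783*exp(3*h) - 672.706104*exp(2*h) + 176.925914*exp(h) + 64.103093)*exp(h)/(27.818127*exp(9*h) - 78.772122*exp(8*h) + 19.818018*exp(7*h) - 40.805551*exp(6*h) + 214.266888*exp(5*h) + 16.43268*exp(4*h) + 17.349813*exp(3*h) - 215.247846*exp(2*h) - 113.435586*exp(h) - 83.453453)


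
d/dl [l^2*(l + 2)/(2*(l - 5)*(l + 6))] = l*(l^3 + 2*l^2 - 88*l - 120)/(2*(l^4 + 2*l^3 - 59*l^2 - 60*l + 900))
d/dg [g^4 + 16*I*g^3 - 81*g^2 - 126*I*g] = 4*g^3 + 48*I*g^2 - 162*g - 126*I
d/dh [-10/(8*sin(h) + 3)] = 80*cos(h)/(8*sin(h) + 3)^2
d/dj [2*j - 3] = 2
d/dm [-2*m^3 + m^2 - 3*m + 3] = -6*m^2 + 2*m - 3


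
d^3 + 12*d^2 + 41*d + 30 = (d + 1)*(d + 5)*(d + 6)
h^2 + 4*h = h*(h + 4)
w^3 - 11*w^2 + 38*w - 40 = (w - 5)*(w - 4)*(w - 2)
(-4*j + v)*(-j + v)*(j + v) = 4*j^3 - j^2*v - 4*j*v^2 + v^3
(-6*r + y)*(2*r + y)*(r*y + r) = -12*r^3*y - 12*r^3 - 4*r^2*y^2 - 4*r^2*y + r*y^3 + r*y^2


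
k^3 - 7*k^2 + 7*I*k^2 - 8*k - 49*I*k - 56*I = (k - 8)*(k + 1)*(k + 7*I)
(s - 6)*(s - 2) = s^2 - 8*s + 12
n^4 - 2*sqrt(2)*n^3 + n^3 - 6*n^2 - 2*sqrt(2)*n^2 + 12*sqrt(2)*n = n*(n - 2)*(n + 3)*(n - 2*sqrt(2))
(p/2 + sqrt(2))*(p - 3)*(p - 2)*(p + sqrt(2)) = p^4/2 - 5*p^3/2 + 3*sqrt(2)*p^3/2 - 15*sqrt(2)*p^2/2 + 5*p^2 - 10*p + 9*sqrt(2)*p + 12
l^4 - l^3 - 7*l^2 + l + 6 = (l - 3)*(l - 1)*(l + 1)*(l + 2)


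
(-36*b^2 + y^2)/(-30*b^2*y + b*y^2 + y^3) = (-6*b + y)/(y*(-5*b + y))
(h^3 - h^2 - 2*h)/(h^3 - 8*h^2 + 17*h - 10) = h*(h + 1)/(h^2 - 6*h + 5)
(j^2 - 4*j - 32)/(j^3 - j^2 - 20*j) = (j - 8)/(j*(j - 5))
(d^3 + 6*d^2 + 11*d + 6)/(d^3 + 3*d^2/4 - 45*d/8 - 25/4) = 8*(d^2 + 4*d + 3)/(8*d^2 - 10*d - 25)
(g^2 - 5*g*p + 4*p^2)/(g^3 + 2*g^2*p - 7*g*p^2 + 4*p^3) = (-g + 4*p)/(-g^2 - 3*g*p + 4*p^2)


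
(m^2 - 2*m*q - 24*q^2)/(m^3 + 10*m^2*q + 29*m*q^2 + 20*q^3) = (m - 6*q)/(m^2 + 6*m*q + 5*q^2)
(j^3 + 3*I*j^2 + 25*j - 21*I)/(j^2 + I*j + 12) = (j^2 + 6*I*j + 7)/(j + 4*I)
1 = 1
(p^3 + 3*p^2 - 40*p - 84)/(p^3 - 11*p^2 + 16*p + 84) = (p + 7)/(p - 7)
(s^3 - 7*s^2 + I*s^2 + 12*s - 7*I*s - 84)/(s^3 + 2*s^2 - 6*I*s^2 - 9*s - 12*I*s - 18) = (s^2 + s*(-7 + 4*I) - 28*I)/(s^2 + s*(2 - 3*I) - 6*I)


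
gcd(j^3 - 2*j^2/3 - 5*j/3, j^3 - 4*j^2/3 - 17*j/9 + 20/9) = j - 5/3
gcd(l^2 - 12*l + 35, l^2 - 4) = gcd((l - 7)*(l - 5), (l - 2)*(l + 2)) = 1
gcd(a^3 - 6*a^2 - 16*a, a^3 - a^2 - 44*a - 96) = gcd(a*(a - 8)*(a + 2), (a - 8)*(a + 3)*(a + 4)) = a - 8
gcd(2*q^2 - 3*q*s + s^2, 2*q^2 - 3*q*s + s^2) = 2*q^2 - 3*q*s + s^2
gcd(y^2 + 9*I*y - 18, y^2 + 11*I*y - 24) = y + 3*I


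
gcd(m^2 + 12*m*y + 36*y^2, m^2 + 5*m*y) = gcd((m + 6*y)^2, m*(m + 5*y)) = 1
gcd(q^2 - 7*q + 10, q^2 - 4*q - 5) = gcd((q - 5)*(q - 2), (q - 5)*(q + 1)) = q - 5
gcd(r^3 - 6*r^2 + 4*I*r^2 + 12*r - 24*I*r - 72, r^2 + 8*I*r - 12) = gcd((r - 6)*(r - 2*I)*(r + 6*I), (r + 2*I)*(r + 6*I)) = r + 6*I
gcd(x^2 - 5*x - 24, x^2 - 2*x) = 1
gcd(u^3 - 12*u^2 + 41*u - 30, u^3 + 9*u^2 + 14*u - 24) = u - 1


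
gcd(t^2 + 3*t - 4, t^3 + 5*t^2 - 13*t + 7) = t - 1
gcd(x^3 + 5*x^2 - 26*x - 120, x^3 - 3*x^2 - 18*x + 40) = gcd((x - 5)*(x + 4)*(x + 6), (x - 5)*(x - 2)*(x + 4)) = x^2 - x - 20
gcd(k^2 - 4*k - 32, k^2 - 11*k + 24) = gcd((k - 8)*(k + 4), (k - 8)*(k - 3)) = k - 8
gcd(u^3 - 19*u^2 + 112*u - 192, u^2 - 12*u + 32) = u - 8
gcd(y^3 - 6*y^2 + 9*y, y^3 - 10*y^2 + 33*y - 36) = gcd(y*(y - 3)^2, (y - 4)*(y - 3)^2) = y^2 - 6*y + 9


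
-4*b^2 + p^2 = (-2*b + p)*(2*b + p)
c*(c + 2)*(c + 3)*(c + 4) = c^4 + 9*c^3 + 26*c^2 + 24*c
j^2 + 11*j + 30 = (j + 5)*(j + 6)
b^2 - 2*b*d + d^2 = (-b + d)^2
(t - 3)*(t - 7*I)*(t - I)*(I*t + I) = I*t^4 + 8*t^3 - 2*I*t^3 - 16*t^2 - 10*I*t^2 - 24*t + 14*I*t + 21*I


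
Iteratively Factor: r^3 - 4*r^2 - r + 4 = (r - 4)*(r^2 - 1) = (r - 4)*(r - 1)*(r + 1)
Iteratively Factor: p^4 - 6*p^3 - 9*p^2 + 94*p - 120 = (p - 3)*(p^3 - 3*p^2 - 18*p + 40) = (p - 5)*(p - 3)*(p^2 + 2*p - 8) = (p - 5)*(p - 3)*(p + 4)*(p - 2)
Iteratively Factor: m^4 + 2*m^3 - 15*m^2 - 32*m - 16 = (m + 4)*(m^3 - 2*m^2 - 7*m - 4) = (m + 1)*(m + 4)*(m^2 - 3*m - 4) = (m - 4)*(m + 1)*(m + 4)*(m + 1)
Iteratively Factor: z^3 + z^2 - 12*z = (z + 4)*(z^2 - 3*z) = z*(z + 4)*(z - 3)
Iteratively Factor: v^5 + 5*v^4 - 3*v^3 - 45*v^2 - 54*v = (v + 3)*(v^4 + 2*v^3 - 9*v^2 - 18*v) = (v + 2)*(v + 3)*(v^3 - 9*v) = v*(v + 2)*(v + 3)*(v^2 - 9) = v*(v - 3)*(v + 2)*(v + 3)*(v + 3)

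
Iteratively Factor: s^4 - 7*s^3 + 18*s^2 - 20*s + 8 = (s - 2)*(s^3 - 5*s^2 + 8*s - 4) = (s - 2)^2*(s^2 - 3*s + 2) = (s - 2)^3*(s - 1)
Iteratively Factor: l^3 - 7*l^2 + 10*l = (l)*(l^2 - 7*l + 10) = l*(l - 5)*(l - 2)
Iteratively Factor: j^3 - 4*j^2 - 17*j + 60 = (j - 5)*(j^2 + j - 12) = (j - 5)*(j - 3)*(j + 4)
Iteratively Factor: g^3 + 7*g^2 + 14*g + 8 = (g + 1)*(g^2 + 6*g + 8) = (g + 1)*(g + 2)*(g + 4)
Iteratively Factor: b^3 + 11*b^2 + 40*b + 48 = (b + 4)*(b^2 + 7*b + 12) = (b + 3)*(b + 4)*(b + 4)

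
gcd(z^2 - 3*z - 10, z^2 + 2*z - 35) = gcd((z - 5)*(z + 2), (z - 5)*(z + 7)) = z - 5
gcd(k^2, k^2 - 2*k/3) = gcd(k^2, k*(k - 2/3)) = k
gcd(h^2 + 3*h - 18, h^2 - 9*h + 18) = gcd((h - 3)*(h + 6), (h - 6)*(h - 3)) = h - 3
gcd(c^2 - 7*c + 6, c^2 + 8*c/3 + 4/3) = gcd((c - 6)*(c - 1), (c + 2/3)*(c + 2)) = 1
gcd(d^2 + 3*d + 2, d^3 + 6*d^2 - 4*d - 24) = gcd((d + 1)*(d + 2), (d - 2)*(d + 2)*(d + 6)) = d + 2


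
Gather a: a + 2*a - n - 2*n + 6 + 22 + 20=3*a - 3*n + 48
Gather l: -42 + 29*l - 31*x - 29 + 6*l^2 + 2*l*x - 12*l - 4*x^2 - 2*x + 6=6*l^2 + l*(2*x + 17) - 4*x^2 - 33*x - 65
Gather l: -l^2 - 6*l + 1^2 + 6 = -l^2 - 6*l + 7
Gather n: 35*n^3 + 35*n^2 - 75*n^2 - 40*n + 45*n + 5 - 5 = 35*n^3 - 40*n^2 + 5*n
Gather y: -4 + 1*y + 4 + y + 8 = 2*y + 8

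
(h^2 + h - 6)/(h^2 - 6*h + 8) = (h + 3)/(h - 4)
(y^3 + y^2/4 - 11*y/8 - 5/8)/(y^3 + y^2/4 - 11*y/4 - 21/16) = 2*(4*y^2 - y - 5)/(8*y^2 - 2*y - 21)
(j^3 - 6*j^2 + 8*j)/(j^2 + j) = (j^2 - 6*j + 8)/(j + 1)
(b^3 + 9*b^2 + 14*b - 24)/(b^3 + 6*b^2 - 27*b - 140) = (b^2 + 5*b - 6)/(b^2 + 2*b - 35)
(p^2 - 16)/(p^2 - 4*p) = (p + 4)/p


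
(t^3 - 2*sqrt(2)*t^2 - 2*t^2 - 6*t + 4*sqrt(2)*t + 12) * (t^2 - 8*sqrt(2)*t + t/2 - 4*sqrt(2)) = t^5 - 10*sqrt(2)*t^4 - 3*t^4/2 + 15*sqrt(2)*t^3 + 25*t^3 - 39*t^2 + 58*sqrt(2)*t^2 - 72*sqrt(2)*t - 26*t - 48*sqrt(2)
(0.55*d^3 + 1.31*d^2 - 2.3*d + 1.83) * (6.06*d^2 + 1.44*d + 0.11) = 3.333*d^5 + 8.7306*d^4 - 11.9911*d^3 + 7.9219*d^2 + 2.3822*d + 0.2013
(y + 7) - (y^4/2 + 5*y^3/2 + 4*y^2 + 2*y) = -y^4/2 - 5*y^3/2 - 4*y^2 - y + 7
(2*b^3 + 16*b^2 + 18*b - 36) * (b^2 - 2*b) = 2*b^5 + 12*b^4 - 14*b^3 - 72*b^2 + 72*b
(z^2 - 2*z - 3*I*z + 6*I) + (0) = z^2 - 2*z - 3*I*z + 6*I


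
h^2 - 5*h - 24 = (h - 8)*(h + 3)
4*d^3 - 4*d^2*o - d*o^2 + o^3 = (-2*d + o)*(-d + o)*(2*d + o)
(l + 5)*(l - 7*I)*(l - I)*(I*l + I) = I*l^4 + 8*l^3 + 6*I*l^3 + 48*l^2 - 2*I*l^2 + 40*l - 42*I*l - 35*I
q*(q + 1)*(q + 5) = q^3 + 6*q^2 + 5*q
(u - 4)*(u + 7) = u^2 + 3*u - 28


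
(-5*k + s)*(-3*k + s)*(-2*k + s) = -30*k^3 + 31*k^2*s - 10*k*s^2 + s^3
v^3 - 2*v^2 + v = v*(v - 1)^2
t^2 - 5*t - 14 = (t - 7)*(t + 2)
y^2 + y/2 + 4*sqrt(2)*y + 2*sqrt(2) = (y + 1/2)*(y + 4*sqrt(2))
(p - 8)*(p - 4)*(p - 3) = p^3 - 15*p^2 + 68*p - 96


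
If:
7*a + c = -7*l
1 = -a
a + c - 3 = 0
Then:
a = -1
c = 4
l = 3/7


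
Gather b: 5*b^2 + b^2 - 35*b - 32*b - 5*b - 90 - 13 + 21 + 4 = 6*b^2 - 72*b - 78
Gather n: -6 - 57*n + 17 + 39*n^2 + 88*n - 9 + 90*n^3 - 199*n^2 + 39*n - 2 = 90*n^3 - 160*n^2 + 70*n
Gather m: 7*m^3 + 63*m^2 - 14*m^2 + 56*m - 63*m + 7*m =7*m^3 + 49*m^2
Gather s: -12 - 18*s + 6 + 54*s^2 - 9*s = 54*s^2 - 27*s - 6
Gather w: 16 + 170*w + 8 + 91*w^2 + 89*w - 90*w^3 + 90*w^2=-90*w^3 + 181*w^2 + 259*w + 24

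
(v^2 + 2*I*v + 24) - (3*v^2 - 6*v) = -2*v^2 + 6*v + 2*I*v + 24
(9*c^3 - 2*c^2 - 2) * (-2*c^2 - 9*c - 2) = -18*c^5 - 77*c^4 + 8*c^2 + 18*c + 4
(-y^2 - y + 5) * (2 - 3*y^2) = 3*y^4 + 3*y^3 - 17*y^2 - 2*y + 10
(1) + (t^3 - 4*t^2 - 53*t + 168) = t^3 - 4*t^2 - 53*t + 169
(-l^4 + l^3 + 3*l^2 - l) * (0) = 0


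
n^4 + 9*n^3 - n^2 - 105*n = n*(n - 3)*(n + 5)*(n + 7)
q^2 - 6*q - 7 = (q - 7)*(q + 1)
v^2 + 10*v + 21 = (v + 3)*(v + 7)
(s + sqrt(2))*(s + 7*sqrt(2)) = s^2 + 8*sqrt(2)*s + 14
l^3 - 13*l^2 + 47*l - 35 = (l - 7)*(l - 5)*(l - 1)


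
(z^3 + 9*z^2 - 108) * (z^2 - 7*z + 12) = z^5 + 2*z^4 - 51*z^3 + 756*z - 1296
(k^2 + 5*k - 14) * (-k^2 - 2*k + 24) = -k^4 - 7*k^3 + 28*k^2 + 148*k - 336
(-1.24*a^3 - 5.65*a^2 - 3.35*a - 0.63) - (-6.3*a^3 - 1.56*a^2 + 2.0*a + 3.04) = 5.06*a^3 - 4.09*a^2 - 5.35*a - 3.67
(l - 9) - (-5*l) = 6*l - 9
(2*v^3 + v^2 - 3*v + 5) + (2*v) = 2*v^3 + v^2 - v + 5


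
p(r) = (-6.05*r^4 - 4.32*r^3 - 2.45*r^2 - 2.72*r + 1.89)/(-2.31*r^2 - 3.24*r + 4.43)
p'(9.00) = 45.44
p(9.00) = 203.29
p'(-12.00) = -64.50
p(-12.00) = 408.90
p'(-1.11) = 3.93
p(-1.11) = -0.27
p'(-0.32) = -0.16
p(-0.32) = 0.49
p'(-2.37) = 1127.84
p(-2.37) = 160.22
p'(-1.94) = 145.33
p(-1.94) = -27.80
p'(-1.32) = 8.81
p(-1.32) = -1.54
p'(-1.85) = 83.40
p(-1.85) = -17.86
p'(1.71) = 6.62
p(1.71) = 10.59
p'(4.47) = 21.87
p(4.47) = 50.89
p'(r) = (4.62*r + 3.24)*(-6.05*r^4 - 4.32*r^3 - 2.45*r^2 - 2.72*r + 1.89)/(-2.31*r^2 - 3.24*r + 4.43)^2 + (-24.2*r^3 - 12.96*r^2 - 4.9*r - 2.72)/(-2.31*r^2 - 3.24*r + 4.43)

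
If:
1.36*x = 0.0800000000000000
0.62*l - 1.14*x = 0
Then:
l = 0.11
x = 0.06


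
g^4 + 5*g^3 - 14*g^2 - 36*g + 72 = (g - 2)^2*(g + 3)*(g + 6)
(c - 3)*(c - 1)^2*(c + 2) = c^4 - 3*c^3 - 3*c^2 + 11*c - 6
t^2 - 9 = (t - 3)*(t + 3)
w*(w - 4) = w^2 - 4*w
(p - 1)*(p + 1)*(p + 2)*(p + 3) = p^4 + 5*p^3 + 5*p^2 - 5*p - 6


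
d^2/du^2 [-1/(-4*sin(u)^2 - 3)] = 8*(-8*sin(u)^4 + 18*sin(u)^2 - 3)/(4*sin(u)^2 + 3)^3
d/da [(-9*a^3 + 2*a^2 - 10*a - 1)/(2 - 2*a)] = (18*a^3 - 29*a^2 + 4*a - 11)/(2*(a^2 - 2*a + 1))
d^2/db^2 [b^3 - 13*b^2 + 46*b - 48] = 6*b - 26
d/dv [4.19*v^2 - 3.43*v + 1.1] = 8.38*v - 3.43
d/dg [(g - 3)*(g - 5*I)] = 2*g - 3 - 5*I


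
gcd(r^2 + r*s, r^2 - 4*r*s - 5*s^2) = r + s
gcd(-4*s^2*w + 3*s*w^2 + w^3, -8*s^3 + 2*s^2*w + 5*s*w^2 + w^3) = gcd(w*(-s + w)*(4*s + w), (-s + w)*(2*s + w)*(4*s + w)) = 4*s^2 - 3*s*w - w^2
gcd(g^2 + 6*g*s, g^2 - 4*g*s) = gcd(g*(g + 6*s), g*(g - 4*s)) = g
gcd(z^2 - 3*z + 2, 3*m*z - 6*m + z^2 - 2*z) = z - 2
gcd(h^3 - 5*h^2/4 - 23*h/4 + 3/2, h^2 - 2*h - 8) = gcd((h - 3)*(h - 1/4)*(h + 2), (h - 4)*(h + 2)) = h + 2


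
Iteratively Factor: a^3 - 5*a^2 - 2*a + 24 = (a + 2)*(a^2 - 7*a + 12) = (a - 3)*(a + 2)*(a - 4)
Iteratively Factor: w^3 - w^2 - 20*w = (w + 4)*(w^2 - 5*w) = w*(w + 4)*(w - 5)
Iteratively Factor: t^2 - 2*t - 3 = (t - 3)*(t + 1)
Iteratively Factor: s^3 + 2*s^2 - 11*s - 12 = (s + 1)*(s^2 + s - 12) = (s - 3)*(s + 1)*(s + 4)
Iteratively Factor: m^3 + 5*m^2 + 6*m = (m + 3)*(m^2 + 2*m) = (m + 2)*(m + 3)*(m)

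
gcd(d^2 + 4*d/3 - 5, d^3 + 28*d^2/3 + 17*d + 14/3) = 1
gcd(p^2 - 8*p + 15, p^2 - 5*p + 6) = p - 3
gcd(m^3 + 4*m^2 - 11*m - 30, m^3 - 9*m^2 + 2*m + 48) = m^2 - m - 6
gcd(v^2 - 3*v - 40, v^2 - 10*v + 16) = v - 8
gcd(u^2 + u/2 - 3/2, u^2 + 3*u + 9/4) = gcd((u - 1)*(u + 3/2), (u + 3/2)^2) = u + 3/2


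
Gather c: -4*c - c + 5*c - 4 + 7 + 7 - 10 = 0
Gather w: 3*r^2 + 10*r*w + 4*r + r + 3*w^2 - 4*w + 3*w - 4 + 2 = 3*r^2 + 5*r + 3*w^2 + w*(10*r - 1) - 2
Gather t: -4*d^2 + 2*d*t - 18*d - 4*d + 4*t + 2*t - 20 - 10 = -4*d^2 - 22*d + t*(2*d + 6) - 30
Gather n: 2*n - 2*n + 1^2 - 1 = 0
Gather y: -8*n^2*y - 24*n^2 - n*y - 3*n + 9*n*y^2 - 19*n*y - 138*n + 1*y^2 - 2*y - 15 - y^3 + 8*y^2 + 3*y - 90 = -24*n^2 - 141*n - y^3 + y^2*(9*n + 9) + y*(-8*n^2 - 20*n + 1) - 105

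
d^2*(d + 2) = d^3 + 2*d^2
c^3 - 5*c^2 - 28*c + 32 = (c - 8)*(c - 1)*(c + 4)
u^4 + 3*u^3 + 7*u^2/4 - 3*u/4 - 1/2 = (u - 1/2)*(u + 1/2)*(u + 1)*(u + 2)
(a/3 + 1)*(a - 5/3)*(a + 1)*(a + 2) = a^4/3 + 13*a^3/9 + a^2/3 - 37*a/9 - 10/3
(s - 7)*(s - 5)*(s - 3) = s^3 - 15*s^2 + 71*s - 105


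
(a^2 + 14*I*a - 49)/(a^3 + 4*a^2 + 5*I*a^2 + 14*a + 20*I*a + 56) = (a + 7*I)/(a^2 + 2*a*(2 - I) - 8*I)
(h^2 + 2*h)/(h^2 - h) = (h + 2)/(h - 1)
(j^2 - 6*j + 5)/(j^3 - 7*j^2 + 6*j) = (j - 5)/(j*(j - 6))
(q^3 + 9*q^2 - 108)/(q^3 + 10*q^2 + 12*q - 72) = (q - 3)/(q - 2)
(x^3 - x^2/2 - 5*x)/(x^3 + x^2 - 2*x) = (x - 5/2)/(x - 1)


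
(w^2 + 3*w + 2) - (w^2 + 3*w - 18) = 20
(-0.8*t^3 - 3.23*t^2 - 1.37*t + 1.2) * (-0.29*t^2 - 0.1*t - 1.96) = 0.232*t^5 + 1.0167*t^4 + 2.2883*t^3 + 6.1198*t^2 + 2.5652*t - 2.352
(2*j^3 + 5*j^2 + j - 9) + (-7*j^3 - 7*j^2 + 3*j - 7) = -5*j^3 - 2*j^2 + 4*j - 16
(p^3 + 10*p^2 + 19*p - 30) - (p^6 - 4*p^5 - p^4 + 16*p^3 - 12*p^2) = -p^6 + 4*p^5 + p^4 - 15*p^3 + 22*p^2 + 19*p - 30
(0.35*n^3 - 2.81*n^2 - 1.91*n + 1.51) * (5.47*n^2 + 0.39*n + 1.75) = 1.9145*n^5 - 15.2342*n^4 - 10.9311*n^3 + 2.5973*n^2 - 2.7536*n + 2.6425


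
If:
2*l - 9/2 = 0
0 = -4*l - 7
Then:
No Solution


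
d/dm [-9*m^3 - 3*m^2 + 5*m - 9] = -27*m^2 - 6*m + 5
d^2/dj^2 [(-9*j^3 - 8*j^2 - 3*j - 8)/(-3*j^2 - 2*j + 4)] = 2*(123*j^3 + 288*j^2 + 684*j + 280)/(27*j^6 + 54*j^5 - 72*j^4 - 136*j^3 + 96*j^2 + 96*j - 64)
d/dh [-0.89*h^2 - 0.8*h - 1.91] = -1.78*h - 0.8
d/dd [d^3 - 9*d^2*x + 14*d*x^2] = 3*d^2 - 18*d*x + 14*x^2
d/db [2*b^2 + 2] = 4*b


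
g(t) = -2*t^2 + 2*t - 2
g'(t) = 2 - 4*t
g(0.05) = -1.90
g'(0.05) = 1.80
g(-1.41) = -8.80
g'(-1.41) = 7.64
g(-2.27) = -16.85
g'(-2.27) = 11.08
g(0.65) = -1.54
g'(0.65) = -0.60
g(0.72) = -1.60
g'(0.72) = -0.88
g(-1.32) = -8.12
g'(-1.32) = 7.28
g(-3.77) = -37.97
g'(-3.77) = 17.08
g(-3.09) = -27.28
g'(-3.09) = 14.36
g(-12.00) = -314.00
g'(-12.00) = 50.00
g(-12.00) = -314.00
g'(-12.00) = 50.00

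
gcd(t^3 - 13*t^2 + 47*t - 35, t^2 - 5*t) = t - 5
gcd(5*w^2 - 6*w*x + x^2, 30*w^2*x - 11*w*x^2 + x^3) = -5*w + x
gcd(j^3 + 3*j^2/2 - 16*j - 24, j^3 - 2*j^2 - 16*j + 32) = j^2 - 16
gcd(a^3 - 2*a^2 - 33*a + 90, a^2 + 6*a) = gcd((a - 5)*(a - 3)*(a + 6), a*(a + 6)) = a + 6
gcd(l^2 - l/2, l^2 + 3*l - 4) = 1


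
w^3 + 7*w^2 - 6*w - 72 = (w - 3)*(w + 4)*(w + 6)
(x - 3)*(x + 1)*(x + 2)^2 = x^4 + 2*x^3 - 7*x^2 - 20*x - 12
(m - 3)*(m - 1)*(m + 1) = m^3 - 3*m^2 - m + 3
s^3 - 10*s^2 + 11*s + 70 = (s - 7)*(s - 5)*(s + 2)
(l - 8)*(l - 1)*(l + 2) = l^3 - 7*l^2 - 10*l + 16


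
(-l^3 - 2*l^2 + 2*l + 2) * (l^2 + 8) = -l^5 - 2*l^4 - 6*l^3 - 14*l^2 + 16*l + 16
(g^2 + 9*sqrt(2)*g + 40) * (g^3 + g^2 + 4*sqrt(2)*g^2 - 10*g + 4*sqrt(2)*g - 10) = g^5 + g^4 + 13*sqrt(2)*g^4 + 13*sqrt(2)*g^3 + 102*g^3 + 70*sqrt(2)*g^2 + 102*g^2 - 400*g + 70*sqrt(2)*g - 400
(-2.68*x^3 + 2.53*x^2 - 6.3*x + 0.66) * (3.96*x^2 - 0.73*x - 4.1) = -10.6128*x^5 + 11.9752*x^4 - 15.8069*x^3 - 3.1604*x^2 + 25.3482*x - 2.706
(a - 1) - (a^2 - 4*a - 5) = -a^2 + 5*a + 4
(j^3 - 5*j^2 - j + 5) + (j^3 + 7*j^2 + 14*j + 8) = 2*j^3 + 2*j^2 + 13*j + 13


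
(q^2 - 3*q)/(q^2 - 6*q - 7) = q*(3 - q)/(-q^2 + 6*q + 7)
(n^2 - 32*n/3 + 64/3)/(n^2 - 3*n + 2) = (3*n^2 - 32*n + 64)/(3*(n^2 - 3*n + 2))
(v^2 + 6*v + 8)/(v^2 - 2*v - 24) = (v + 2)/(v - 6)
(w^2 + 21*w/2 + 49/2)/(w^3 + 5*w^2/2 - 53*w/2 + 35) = (2*w + 7)/(2*w^2 - 9*w + 10)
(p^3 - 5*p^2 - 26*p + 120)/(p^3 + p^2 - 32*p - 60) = (p - 4)/(p + 2)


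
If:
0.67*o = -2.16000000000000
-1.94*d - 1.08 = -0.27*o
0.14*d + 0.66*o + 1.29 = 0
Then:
No Solution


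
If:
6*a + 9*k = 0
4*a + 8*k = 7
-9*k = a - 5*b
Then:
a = -21/4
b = 21/4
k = 7/2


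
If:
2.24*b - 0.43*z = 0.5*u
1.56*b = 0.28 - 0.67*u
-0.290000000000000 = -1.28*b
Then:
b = 0.23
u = -0.11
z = 1.31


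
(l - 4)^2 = l^2 - 8*l + 16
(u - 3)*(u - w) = u^2 - u*w - 3*u + 3*w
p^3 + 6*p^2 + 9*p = p*(p + 3)^2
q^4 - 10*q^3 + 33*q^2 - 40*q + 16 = (q - 4)^2*(q - 1)^2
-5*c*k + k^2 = k*(-5*c + k)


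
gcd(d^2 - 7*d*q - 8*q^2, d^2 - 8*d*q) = -d + 8*q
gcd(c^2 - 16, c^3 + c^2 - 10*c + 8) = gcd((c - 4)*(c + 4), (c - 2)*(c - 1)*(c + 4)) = c + 4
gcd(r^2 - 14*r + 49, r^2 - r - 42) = r - 7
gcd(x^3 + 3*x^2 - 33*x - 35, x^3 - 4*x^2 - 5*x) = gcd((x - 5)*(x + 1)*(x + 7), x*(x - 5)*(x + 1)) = x^2 - 4*x - 5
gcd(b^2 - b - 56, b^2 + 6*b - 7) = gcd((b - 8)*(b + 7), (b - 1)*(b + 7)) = b + 7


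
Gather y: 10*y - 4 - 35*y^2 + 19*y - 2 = -35*y^2 + 29*y - 6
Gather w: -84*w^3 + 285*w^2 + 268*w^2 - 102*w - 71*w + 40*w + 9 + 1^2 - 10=-84*w^3 + 553*w^2 - 133*w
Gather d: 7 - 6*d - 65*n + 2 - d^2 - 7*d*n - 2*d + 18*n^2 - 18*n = -d^2 + d*(-7*n - 8) + 18*n^2 - 83*n + 9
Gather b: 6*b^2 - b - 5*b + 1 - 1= 6*b^2 - 6*b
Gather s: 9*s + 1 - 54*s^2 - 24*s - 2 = -54*s^2 - 15*s - 1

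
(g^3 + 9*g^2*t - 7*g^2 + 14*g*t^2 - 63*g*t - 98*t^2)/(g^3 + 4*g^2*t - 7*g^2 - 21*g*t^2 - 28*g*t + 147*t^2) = (-g - 2*t)/(-g + 3*t)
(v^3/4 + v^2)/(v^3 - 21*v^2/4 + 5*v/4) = v*(v + 4)/(4*v^2 - 21*v + 5)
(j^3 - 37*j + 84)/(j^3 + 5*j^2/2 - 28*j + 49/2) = 2*(j^2 - 7*j + 12)/(2*j^2 - 9*j + 7)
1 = 1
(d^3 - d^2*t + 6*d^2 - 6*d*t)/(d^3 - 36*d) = (d - t)/(d - 6)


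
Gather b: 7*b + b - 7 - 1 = 8*b - 8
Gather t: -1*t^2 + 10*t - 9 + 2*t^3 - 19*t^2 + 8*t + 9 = 2*t^3 - 20*t^2 + 18*t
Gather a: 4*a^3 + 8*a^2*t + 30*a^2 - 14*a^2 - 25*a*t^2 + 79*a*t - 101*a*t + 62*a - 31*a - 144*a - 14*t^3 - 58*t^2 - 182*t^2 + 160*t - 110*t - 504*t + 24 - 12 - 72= 4*a^3 + a^2*(8*t + 16) + a*(-25*t^2 - 22*t - 113) - 14*t^3 - 240*t^2 - 454*t - 60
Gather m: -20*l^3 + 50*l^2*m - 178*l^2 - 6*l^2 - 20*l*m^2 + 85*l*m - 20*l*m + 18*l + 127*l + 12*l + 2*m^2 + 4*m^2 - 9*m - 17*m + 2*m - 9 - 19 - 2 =-20*l^3 - 184*l^2 + 157*l + m^2*(6 - 20*l) + m*(50*l^2 + 65*l - 24) - 30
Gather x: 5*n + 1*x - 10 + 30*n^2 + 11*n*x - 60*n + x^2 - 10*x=30*n^2 - 55*n + x^2 + x*(11*n - 9) - 10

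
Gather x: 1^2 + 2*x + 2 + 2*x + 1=4*x + 4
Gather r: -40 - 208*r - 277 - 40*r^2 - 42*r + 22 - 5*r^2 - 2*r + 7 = -45*r^2 - 252*r - 288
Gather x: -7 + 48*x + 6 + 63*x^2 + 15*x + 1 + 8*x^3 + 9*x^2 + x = 8*x^3 + 72*x^2 + 64*x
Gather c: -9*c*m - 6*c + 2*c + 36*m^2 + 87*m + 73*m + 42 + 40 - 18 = c*(-9*m - 4) + 36*m^2 + 160*m + 64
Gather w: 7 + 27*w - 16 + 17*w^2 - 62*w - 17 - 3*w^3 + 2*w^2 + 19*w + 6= -3*w^3 + 19*w^2 - 16*w - 20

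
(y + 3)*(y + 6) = y^2 + 9*y + 18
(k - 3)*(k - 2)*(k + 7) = k^3 + 2*k^2 - 29*k + 42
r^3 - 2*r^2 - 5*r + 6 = (r - 3)*(r - 1)*(r + 2)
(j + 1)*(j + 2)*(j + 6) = j^3 + 9*j^2 + 20*j + 12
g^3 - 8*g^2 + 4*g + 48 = (g - 6)*(g - 4)*(g + 2)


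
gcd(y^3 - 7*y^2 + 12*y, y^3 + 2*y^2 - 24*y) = y^2 - 4*y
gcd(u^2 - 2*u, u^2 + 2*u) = u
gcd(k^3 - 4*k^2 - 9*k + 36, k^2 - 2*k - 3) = k - 3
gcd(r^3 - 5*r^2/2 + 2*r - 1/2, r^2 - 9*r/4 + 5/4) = r - 1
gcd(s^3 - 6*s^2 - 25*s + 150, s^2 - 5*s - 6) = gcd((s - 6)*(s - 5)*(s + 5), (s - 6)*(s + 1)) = s - 6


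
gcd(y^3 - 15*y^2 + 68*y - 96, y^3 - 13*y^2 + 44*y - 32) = y^2 - 12*y + 32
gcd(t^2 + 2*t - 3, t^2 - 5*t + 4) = t - 1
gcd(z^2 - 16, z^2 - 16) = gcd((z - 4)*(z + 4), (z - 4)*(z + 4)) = z^2 - 16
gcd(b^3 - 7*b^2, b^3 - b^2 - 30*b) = b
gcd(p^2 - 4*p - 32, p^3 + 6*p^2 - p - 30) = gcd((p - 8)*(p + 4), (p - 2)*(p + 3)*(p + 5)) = 1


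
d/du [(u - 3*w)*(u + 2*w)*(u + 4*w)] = 3*u^2 + 6*u*w - 10*w^2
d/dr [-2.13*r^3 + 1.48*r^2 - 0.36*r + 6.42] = -6.39*r^2 + 2.96*r - 0.36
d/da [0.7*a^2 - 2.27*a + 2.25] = 1.4*a - 2.27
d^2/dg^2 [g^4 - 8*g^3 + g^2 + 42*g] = 12*g^2 - 48*g + 2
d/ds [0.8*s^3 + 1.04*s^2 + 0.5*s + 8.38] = 2.4*s^2 + 2.08*s + 0.5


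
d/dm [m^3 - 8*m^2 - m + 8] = 3*m^2 - 16*m - 1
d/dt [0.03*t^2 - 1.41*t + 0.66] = 0.06*t - 1.41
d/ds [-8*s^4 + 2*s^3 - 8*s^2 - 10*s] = -32*s^3 + 6*s^2 - 16*s - 10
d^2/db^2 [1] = 0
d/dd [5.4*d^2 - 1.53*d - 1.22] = 10.8*d - 1.53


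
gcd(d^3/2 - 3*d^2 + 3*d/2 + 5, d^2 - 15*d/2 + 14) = 1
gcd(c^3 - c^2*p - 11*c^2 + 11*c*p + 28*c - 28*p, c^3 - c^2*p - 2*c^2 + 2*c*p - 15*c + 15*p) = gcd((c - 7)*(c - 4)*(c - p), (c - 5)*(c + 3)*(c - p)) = -c + p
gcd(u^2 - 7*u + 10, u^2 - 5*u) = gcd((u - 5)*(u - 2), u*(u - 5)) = u - 5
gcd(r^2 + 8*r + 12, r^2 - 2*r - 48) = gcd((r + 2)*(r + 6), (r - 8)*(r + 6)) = r + 6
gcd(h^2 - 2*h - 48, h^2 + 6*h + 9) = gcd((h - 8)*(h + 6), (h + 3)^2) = 1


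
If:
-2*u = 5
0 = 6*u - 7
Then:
No Solution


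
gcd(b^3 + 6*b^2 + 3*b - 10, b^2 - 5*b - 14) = b + 2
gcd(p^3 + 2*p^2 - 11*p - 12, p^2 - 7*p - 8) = p + 1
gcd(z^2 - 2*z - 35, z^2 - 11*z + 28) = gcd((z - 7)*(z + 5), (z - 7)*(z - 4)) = z - 7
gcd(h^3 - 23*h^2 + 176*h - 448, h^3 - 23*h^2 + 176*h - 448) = h^3 - 23*h^2 + 176*h - 448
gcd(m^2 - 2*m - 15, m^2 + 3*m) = m + 3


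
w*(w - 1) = w^2 - w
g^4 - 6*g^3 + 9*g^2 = g^2*(g - 3)^2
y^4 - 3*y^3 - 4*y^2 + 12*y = y*(y - 3)*(y - 2)*(y + 2)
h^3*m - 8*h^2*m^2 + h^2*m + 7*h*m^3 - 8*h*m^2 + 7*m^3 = (h - 7*m)*(h - m)*(h*m + m)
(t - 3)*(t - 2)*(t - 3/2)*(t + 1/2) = t^4 - 6*t^3 + 41*t^2/4 - 9*t/4 - 9/2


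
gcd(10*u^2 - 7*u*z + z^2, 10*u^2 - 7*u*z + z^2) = 10*u^2 - 7*u*z + z^2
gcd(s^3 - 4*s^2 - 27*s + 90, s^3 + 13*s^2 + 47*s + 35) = s + 5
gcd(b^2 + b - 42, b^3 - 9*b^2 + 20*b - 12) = b - 6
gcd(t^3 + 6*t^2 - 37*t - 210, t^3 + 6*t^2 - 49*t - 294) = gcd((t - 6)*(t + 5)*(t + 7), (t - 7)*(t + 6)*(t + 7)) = t + 7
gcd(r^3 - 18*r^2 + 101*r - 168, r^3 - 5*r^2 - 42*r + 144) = r^2 - 11*r + 24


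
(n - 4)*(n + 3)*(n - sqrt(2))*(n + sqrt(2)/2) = n^4 - n^3 - sqrt(2)*n^3/2 - 13*n^2 + sqrt(2)*n^2/2 + n + 6*sqrt(2)*n + 12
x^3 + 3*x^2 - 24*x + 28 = (x - 2)^2*(x + 7)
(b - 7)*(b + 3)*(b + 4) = b^3 - 37*b - 84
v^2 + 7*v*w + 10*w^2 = (v + 2*w)*(v + 5*w)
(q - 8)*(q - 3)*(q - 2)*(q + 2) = q^4 - 11*q^3 + 20*q^2 + 44*q - 96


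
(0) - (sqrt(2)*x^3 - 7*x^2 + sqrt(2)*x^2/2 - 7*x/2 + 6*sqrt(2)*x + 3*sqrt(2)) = -sqrt(2)*x^3 - sqrt(2)*x^2/2 + 7*x^2 - 6*sqrt(2)*x + 7*x/2 - 3*sqrt(2)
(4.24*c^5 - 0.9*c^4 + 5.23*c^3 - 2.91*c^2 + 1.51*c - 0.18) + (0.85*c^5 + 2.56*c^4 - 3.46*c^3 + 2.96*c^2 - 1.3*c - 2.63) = 5.09*c^5 + 1.66*c^4 + 1.77*c^3 + 0.0499999999999998*c^2 + 0.21*c - 2.81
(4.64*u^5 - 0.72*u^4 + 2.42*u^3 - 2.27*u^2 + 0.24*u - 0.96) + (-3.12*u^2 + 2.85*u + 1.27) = 4.64*u^5 - 0.72*u^4 + 2.42*u^3 - 5.39*u^2 + 3.09*u + 0.31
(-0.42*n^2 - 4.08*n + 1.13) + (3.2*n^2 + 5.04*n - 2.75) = 2.78*n^2 + 0.96*n - 1.62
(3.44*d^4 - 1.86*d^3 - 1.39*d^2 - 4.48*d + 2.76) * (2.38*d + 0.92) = 8.1872*d^5 - 1.262*d^4 - 5.0194*d^3 - 11.9412*d^2 + 2.4472*d + 2.5392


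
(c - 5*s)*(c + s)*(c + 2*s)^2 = c^4 - 17*c^2*s^2 - 36*c*s^3 - 20*s^4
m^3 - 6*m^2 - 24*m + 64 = (m - 8)*(m - 2)*(m + 4)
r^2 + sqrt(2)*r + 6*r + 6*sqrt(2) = (r + 6)*(r + sqrt(2))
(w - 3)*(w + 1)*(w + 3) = w^3 + w^2 - 9*w - 9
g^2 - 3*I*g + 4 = (g - 4*I)*(g + I)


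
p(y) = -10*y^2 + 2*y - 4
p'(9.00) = -178.00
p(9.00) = -796.00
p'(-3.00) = 62.00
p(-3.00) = -100.00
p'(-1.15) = 25.00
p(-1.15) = -19.52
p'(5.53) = -108.60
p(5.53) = -298.75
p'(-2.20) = 46.00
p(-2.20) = -56.80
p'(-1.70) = 36.00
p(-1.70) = -36.30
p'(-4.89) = 99.80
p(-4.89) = -252.90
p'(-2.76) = 57.20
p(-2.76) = -85.70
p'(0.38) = -5.60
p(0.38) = -4.68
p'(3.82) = -74.40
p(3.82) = -142.28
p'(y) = 2 - 20*y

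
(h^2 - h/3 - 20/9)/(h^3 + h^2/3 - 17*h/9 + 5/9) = (9*h^2 - 3*h - 20)/(9*h^3 + 3*h^2 - 17*h + 5)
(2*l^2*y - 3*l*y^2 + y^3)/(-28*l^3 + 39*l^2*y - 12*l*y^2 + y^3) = y*(-2*l + y)/(28*l^2 - 11*l*y + y^2)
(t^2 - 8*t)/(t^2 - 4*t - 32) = t/(t + 4)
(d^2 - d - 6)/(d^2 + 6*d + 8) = (d - 3)/(d + 4)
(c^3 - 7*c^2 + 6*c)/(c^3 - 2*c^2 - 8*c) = (-c^2 + 7*c - 6)/(-c^2 + 2*c + 8)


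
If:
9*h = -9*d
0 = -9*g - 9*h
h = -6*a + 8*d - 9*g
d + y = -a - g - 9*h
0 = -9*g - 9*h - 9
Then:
No Solution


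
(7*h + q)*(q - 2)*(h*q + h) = 7*h^2*q^2 - 7*h^2*q - 14*h^2 + h*q^3 - h*q^2 - 2*h*q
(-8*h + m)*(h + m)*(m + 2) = -8*h^2*m - 16*h^2 - 7*h*m^2 - 14*h*m + m^3 + 2*m^2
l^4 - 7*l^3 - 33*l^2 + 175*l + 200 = (l - 8)*(l - 5)*(l + 1)*(l + 5)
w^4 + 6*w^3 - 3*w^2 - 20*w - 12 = (w - 2)*(w + 1)^2*(w + 6)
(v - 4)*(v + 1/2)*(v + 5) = v^3 + 3*v^2/2 - 39*v/2 - 10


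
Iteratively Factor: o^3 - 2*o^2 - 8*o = (o)*(o^2 - 2*o - 8) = o*(o - 4)*(o + 2)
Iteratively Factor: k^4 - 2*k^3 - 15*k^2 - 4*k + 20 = (k - 1)*(k^3 - k^2 - 16*k - 20) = (k - 5)*(k - 1)*(k^2 + 4*k + 4) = (k - 5)*(k - 1)*(k + 2)*(k + 2)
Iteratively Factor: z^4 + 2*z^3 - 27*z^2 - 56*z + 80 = (z - 5)*(z^3 + 7*z^2 + 8*z - 16) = (z - 5)*(z - 1)*(z^2 + 8*z + 16) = (z - 5)*(z - 1)*(z + 4)*(z + 4)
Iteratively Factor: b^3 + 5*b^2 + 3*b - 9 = (b + 3)*(b^2 + 2*b - 3) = (b + 3)^2*(b - 1)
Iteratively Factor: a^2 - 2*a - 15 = (a + 3)*(a - 5)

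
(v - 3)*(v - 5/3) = v^2 - 14*v/3 + 5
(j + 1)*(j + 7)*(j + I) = j^3 + 8*j^2 + I*j^2 + 7*j + 8*I*j + 7*I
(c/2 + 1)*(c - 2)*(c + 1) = c^3/2 + c^2/2 - 2*c - 2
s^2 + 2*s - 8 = (s - 2)*(s + 4)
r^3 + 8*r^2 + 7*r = r*(r + 1)*(r + 7)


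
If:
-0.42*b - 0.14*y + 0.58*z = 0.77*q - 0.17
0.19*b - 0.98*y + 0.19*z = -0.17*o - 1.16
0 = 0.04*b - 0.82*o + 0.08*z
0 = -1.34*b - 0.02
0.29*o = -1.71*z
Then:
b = -0.01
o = -0.00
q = 0.01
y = 1.18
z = 0.00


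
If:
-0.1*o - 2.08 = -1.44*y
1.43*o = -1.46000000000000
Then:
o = -1.02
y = 1.37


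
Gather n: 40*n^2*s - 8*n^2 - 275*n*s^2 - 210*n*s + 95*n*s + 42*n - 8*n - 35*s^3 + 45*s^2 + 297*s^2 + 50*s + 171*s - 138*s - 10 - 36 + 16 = n^2*(40*s - 8) + n*(-275*s^2 - 115*s + 34) - 35*s^3 + 342*s^2 + 83*s - 30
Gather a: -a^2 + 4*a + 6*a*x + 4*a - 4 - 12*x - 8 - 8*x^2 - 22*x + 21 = -a^2 + a*(6*x + 8) - 8*x^2 - 34*x + 9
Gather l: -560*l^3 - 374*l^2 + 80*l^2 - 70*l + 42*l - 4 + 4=-560*l^3 - 294*l^2 - 28*l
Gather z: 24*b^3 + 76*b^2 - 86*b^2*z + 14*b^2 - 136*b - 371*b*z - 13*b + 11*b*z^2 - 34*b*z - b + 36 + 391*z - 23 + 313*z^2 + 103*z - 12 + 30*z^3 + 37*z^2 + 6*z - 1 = 24*b^3 + 90*b^2 - 150*b + 30*z^3 + z^2*(11*b + 350) + z*(-86*b^2 - 405*b + 500)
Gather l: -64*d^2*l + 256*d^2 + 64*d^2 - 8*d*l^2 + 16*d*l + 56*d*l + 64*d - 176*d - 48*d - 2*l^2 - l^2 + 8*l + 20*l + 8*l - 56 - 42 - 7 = 320*d^2 - 160*d + l^2*(-8*d - 3) + l*(-64*d^2 + 72*d + 36) - 105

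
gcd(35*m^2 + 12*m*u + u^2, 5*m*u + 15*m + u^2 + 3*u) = 5*m + u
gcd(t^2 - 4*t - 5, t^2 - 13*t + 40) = t - 5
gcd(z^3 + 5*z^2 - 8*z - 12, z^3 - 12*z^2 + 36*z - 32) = z - 2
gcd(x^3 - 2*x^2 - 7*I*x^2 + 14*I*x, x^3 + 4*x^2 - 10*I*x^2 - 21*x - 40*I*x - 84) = x - 7*I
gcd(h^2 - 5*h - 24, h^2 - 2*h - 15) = h + 3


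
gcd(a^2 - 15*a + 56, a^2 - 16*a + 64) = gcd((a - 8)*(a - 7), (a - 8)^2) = a - 8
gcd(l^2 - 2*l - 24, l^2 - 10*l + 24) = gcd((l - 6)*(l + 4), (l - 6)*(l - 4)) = l - 6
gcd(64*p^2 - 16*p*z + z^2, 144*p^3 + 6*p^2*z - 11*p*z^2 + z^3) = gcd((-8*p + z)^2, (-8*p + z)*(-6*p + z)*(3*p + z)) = -8*p + z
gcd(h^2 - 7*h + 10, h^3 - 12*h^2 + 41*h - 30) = h - 5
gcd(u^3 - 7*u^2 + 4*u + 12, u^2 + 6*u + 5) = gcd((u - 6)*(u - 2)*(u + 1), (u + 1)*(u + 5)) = u + 1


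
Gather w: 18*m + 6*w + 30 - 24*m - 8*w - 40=-6*m - 2*w - 10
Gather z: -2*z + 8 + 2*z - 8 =0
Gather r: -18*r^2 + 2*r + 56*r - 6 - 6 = -18*r^2 + 58*r - 12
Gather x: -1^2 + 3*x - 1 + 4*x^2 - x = 4*x^2 + 2*x - 2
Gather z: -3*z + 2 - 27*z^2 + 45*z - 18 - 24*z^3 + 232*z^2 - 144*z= -24*z^3 + 205*z^2 - 102*z - 16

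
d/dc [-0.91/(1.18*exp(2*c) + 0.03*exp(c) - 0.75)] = (2.1476*exp(c) + 0.0273)*exp(c)/(1.18*exp(2*c) + 0.03*exp(c) - 0.75)^2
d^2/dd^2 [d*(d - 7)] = 2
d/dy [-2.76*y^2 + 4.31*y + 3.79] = 4.31 - 5.52*y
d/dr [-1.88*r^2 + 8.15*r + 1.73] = 8.15 - 3.76*r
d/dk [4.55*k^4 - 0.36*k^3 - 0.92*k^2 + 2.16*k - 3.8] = 18.2*k^3 - 1.08*k^2 - 1.84*k + 2.16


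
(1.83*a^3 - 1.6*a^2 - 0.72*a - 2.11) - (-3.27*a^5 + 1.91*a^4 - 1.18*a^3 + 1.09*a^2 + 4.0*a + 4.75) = 3.27*a^5 - 1.91*a^4 + 3.01*a^3 - 2.69*a^2 - 4.72*a - 6.86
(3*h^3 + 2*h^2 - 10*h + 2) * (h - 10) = 3*h^4 - 28*h^3 - 30*h^2 + 102*h - 20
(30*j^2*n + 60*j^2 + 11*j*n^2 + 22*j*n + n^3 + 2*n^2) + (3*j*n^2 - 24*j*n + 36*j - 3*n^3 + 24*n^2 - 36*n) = 30*j^2*n + 60*j^2 + 14*j*n^2 - 2*j*n + 36*j - 2*n^3 + 26*n^2 - 36*n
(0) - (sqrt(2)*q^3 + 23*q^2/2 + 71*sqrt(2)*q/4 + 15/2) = -sqrt(2)*q^3 - 23*q^2/2 - 71*sqrt(2)*q/4 - 15/2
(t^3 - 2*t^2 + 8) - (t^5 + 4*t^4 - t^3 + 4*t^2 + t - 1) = -t^5 - 4*t^4 + 2*t^3 - 6*t^2 - t + 9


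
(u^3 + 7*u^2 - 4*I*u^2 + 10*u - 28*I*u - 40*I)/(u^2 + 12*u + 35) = (u^2 + u*(2 - 4*I) - 8*I)/(u + 7)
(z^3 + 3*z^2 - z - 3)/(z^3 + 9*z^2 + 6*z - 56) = (z^3 + 3*z^2 - z - 3)/(z^3 + 9*z^2 + 6*z - 56)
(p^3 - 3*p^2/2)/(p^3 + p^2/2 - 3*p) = p/(p + 2)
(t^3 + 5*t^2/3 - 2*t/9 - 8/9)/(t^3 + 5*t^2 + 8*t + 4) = (9*t^2 + 6*t - 8)/(9*(t^2 + 4*t + 4))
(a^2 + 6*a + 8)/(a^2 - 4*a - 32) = (a + 2)/(a - 8)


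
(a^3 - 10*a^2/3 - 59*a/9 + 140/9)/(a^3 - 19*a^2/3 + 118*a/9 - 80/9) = (3*a^2 - 5*a - 28)/(3*a^2 - 14*a + 16)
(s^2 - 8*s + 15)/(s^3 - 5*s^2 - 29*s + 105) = (s - 5)/(s^2 - 2*s - 35)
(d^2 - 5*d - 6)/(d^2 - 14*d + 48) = (d + 1)/(d - 8)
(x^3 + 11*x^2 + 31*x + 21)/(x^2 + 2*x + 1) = (x^2 + 10*x + 21)/(x + 1)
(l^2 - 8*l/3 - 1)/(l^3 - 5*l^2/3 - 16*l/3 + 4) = (3*l + 1)/(3*l^2 + 4*l - 4)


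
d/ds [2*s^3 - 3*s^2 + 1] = 6*s*(s - 1)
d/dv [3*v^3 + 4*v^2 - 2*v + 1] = 9*v^2 + 8*v - 2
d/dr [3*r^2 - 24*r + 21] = 6*r - 24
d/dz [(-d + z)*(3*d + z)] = 2*d + 2*z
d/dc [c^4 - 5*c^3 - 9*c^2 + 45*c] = 4*c^3 - 15*c^2 - 18*c + 45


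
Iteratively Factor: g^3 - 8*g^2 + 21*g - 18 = (g - 2)*(g^2 - 6*g + 9) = (g - 3)*(g - 2)*(g - 3)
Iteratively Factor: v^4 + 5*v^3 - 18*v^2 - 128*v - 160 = (v + 2)*(v^3 + 3*v^2 - 24*v - 80) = (v + 2)*(v + 4)*(v^2 - v - 20) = (v + 2)*(v + 4)^2*(v - 5)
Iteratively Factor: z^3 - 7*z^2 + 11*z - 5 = (z - 1)*(z^2 - 6*z + 5) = (z - 1)^2*(z - 5)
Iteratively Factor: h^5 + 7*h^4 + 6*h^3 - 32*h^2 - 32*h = (h + 4)*(h^4 + 3*h^3 - 6*h^2 - 8*h) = h*(h + 4)*(h^3 + 3*h^2 - 6*h - 8) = h*(h + 1)*(h + 4)*(h^2 + 2*h - 8) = h*(h - 2)*(h + 1)*(h + 4)*(h + 4)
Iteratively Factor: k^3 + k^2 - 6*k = (k + 3)*(k^2 - 2*k) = (k - 2)*(k + 3)*(k)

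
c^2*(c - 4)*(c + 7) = c^4 + 3*c^3 - 28*c^2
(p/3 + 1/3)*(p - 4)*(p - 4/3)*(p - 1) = p^4/3 - 16*p^3/9 + 13*p^2/9 + 16*p/9 - 16/9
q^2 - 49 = (q - 7)*(q + 7)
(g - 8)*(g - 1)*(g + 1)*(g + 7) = g^4 - g^3 - 57*g^2 + g + 56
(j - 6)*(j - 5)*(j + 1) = j^3 - 10*j^2 + 19*j + 30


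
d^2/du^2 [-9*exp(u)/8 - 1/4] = -9*exp(u)/8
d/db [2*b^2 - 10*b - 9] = 4*b - 10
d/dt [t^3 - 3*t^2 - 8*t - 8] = 3*t^2 - 6*t - 8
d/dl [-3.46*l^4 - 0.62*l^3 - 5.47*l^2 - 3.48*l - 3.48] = -13.84*l^3 - 1.86*l^2 - 10.94*l - 3.48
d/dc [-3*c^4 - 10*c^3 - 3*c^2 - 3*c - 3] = -12*c^3 - 30*c^2 - 6*c - 3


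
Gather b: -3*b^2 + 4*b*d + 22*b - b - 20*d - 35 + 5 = -3*b^2 + b*(4*d + 21) - 20*d - 30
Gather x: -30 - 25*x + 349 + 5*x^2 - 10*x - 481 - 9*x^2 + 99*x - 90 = -4*x^2 + 64*x - 252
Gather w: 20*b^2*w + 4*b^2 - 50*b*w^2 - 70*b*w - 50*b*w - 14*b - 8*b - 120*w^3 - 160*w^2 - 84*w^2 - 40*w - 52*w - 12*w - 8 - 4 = 4*b^2 - 22*b - 120*w^3 + w^2*(-50*b - 244) + w*(20*b^2 - 120*b - 104) - 12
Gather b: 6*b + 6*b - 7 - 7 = 12*b - 14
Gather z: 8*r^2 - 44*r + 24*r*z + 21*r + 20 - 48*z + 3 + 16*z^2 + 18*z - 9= 8*r^2 - 23*r + 16*z^2 + z*(24*r - 30) + 14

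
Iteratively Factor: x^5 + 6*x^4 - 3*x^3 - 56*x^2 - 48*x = (x + 4)*(x^4 + 2*x^3 - 11*x^2 - 12*x) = (x + 1)*(x + 4)*(x^3 + x^2 - 12*x) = (x + 1)*(x + 4)^2*(x^2 - 3*x) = (x - 3)*(x + 1)*(x + 4)^2*(x)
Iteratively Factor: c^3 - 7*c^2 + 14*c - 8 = (c - 4)*(c^2 - 3*c + 2) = (c - 4)*(c - 2)*(c - 1)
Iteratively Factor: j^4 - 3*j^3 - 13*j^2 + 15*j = (j)*(j^3 - 3*j^2 - 13*j + 15) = j*(j + 3)*(j^2 - 6*j + 5) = j*(j - 5)*(j + 3)*(j - 1)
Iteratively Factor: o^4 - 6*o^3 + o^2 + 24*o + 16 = (o - 4)*(o^3 - 2*o^2 - 7*o - 4) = (o - 4)^2*(o^2 + 2*o + 1) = (o - 4)^2*(o + 1)*(o + 1)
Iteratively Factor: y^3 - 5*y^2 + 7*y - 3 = (y - 1)*(y^2 - 4*y + 3) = (y - 1)^2*(y - 3)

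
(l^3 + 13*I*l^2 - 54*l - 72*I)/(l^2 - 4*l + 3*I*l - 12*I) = (l^2 + 10*I*l - 24)/(l - 4)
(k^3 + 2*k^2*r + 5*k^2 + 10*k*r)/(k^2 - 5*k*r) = (k^2 + 2*k*r + 5*k + 10*r)/(k - 5*r)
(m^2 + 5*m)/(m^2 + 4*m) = (m + 5)/(m + 4)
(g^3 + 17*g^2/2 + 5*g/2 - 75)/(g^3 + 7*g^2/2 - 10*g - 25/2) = (g + 6)/(g + 1)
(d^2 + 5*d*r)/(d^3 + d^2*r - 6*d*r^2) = (d + 5*r)/(d^2 + d*r - 6*r^2)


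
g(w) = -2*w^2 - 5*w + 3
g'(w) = -4*w - 5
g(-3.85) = -7.40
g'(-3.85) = 10.40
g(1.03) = -4.27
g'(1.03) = -9.12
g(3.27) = -34.74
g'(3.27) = -18.08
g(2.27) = -18.66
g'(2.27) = -14.08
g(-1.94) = 5.17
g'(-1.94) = 2.76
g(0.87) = -2.86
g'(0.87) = -8.48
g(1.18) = -5.68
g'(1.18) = -9.72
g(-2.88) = 0.81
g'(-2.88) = 6.52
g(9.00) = -204.00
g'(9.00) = -41.00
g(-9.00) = -114.00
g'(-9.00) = 31.00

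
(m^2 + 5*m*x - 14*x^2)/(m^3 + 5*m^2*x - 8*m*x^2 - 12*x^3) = (m + 7*x)/(m^2 + 7*m*x + 6*x^2)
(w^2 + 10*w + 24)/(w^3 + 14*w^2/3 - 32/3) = 3*(w + 6)/(3*w^2 + 2*w - 8)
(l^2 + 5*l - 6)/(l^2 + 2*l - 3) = (l + 6)/(l + 3)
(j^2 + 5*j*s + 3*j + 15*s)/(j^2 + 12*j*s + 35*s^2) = (j + 3)/(j + 7*s)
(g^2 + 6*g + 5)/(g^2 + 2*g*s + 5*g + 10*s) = (g + 1)/(g + 2*s)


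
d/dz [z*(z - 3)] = 2*z - 3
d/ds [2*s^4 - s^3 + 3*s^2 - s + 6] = 8*s^3 - 3*s^2 + 6*s - 1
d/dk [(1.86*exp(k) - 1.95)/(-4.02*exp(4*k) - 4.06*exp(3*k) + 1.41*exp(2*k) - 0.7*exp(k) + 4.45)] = (22.4316*exp(4*k) - 16.2528*exp(3*k) - 26.3736*exp(2*k) + 5.499*exp(k) + 6.912)*exp(k)/(16.1604*exp(8*k) + 32.6424*exp(7*k) + 5.1472*exp(6*k) - 5.8212*exp(5*k) - 28.1059*exp(4*k) - 38.108*exp(3*k) + 13.039*exp(2*k) - 6.23*exp(k) + 19.8025)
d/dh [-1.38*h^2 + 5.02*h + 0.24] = 5.02 - 2.76*h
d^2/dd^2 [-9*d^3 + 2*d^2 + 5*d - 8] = 4 - 54*d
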